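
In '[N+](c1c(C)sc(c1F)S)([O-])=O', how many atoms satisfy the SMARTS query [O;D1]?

2

The query [O;D1] means: aliphatic oxygen bonded to exactly one heavy atom.
Check the 11 heavy atoms by environment: 1× s (aromatic, D2) → no; 4× c (aromatic, D3) → no; 1× N (charge +1, D3) → no; 1× O (charge -1, D1) → match; 1× O (D1) → match; 1× C (D1) → no; 1× S (D1) → no; 1× F (D1) → no.
Summing the matching environments: 1 + 1 = 2 matching atoms.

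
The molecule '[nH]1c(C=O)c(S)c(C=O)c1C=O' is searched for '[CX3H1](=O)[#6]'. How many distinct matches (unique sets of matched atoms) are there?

3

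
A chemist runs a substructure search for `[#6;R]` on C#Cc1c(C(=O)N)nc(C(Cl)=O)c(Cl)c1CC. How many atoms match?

Check the 17 heavy atoms by environment: 1× n (aromatic, in 6-ring) → no; 5× c (aromatic, in 6-ring) → match; 6× C (acyclic) → no; 2× O (acyclic) → no; 2× Cl (acyclic) → no; 1× N (acyclic) → no.
That gives 5 matching atoms.

5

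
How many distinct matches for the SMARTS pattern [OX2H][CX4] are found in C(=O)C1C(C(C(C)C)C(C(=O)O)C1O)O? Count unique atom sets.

2

[OX2H][CX4] is the SMARTS for an aliphatic alcohol: a hydroxyl oxygen bound to an sp3 (X4) carbon.
The molecule carries 2 separate instances of a hydroxyl group (-OH) meeting every constraint; each maps to a distinct set of atoms, giving 2 matches.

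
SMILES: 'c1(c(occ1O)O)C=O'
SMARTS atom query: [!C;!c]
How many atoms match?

4

The query [!C;!c] means: neither aliphatic nor aromatic carbon — same as [!#6].
Check the 9 heavy atoms by environment: 1× o (aromatic) → match; 4× c (aromatic) → no; 3× O → match; 1× C → no.
Summing the matching environments: 1 + 3 = 4 matching atoms.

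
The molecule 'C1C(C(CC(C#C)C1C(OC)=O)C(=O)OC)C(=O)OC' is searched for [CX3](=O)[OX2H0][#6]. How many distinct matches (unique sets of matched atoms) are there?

3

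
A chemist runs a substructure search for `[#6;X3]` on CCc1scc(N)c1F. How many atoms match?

The query [#6;X3] means: any carbon (aromatic or not) with three total connections.
Check the 9 heavy atoms by environment: 1× s (aromatic, X2) → no; 4× c (aromatic, X3) → match; 1× F (X1) → no; 1× N (X3) → no; 2× C (X4) → no.
That gives 4 matching atoms.

4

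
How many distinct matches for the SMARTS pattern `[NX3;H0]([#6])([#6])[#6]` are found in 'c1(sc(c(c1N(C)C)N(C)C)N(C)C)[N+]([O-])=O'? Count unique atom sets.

3

[NX3;H0]([#6])([#6])[#6] is the SMARTS for a tertiary amine: a trivalent nitrogen with no H, bonded to three carbons.
The molecule carries 3 separate instances of a dimethylamino group (-N(CH3)2) meeting every constraint; each maps to a distinct set of atoms, giving 3 matches.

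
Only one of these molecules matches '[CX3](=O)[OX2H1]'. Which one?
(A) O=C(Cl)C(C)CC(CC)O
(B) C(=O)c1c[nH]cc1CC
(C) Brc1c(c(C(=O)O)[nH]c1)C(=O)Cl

C

[CX3](=O)[OX2H1] describes an sp2 carbon double-bonded to O and single-bonded to an -OH oxygen (a carboxylic acid).
(A) has an acyl chloride (-C(=O)Cl) but the carbonyl is bonded to Cl, not to an -OH oxygen.
(B) has an aldehyde (-CHO) but there is no singly-bonded oxygen on the carbonyl carbon.
(C) contains a carboxylic acid group (-C(=O)OH), which satisfies every atom and bond constraint.
So the answer is (C).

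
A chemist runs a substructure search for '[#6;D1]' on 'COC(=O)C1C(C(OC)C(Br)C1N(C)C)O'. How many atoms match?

4

The query [#6;D1] means: carbon bonded to exactly one heavy atom.
Check the 16 heavy atoms by environment: 6× C (D3) → no; 2× O (D2) → no; 4× C (D1) → match; 1× Br (D1) → no; 1× N (D3) → no; 2× O (D1) → no.
That gives 4 matching atoms.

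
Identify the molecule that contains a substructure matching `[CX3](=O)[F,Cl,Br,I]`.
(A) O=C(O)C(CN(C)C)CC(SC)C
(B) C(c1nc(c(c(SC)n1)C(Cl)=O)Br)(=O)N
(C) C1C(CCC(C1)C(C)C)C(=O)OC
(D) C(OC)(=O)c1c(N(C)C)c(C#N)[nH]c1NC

[CX3](=O)[F,Cl,Br,I] describes a carbonyl carbon bonded to a halogen (an acyl halide).
(A) has a carboxylic acid group (-C(=O)OH) but the carbonyl is bonded to -OH, not to a halogen.
(B) contains an acyl chloride (-C(=O)Cl), which satisfies every atom and bond constraint.
(C) has a methyl-ester group (-C(=O)OCH3) but the carbonyl is bonded to -O-C, not to a halogen.
(D) has a methyl-ester group (-C(=O)OCH3) but the carbonyl is bonded to -O-C, not to a halogen.
So the answer is (B).

B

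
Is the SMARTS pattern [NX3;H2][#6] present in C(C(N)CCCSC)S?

The pattern [NX3;H2][#6] describes a trivalent nitrogen with two H attached to carbon — a primary amine.
The molecule carries a primary amino group (-NH2), whose atoms satisfy every constraint of the query, so the pattern matches.

Yes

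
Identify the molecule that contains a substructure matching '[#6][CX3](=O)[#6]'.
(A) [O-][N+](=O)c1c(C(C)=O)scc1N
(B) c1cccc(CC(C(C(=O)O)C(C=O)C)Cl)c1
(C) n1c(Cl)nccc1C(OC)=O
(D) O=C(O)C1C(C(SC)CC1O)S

A

[#6][CX3](=O)[#6] describes a carbonyl carbon (no H) flanked by two carbons (a ketone).
(A) contains an acetyl/ketone group (-C(=O)CH3), which satisfies every atom and bond constraint.
(B) has an aldehyde (-CHO) but the carbonyl carbon has H1, so it is not flanked by two carbons.
(C) has a methyl-ester group (-C(=O)OCH3) but one neighbour of the carbonyl carbon is O, not C.
(D) has a carboxylic acid group (-C(=O)OH) but one neighbour of the carbonyl carbon is O, not C.
So the answer is (A).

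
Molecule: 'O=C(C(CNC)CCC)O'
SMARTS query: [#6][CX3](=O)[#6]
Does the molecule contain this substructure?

No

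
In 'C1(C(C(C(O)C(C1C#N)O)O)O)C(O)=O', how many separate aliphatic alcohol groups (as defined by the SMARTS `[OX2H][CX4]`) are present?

4

[OX2H][CX4] is the SMARTS for an aliphatic alcohol: a hydroxyl oxygen bound to an sp3 (X4) carbon.
The molecule carries 4 separate instances of a hydroxyl group (-OH) meeting every constraint; each maps to a distinct set of atoms, giving 4 matches.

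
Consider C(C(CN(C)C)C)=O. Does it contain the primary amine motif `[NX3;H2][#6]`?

The pattern [NX3;H2][#6] describes a trivalent nitrogen with two H attached to carbon — a primary amine.
The closest candidate here is a dimethylamino group (-N(CH3)2), but the nitrogen has H0, not H2. No other fragment satisfies the full query, so there is no match.

No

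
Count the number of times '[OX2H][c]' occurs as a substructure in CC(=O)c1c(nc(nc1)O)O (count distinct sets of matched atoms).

2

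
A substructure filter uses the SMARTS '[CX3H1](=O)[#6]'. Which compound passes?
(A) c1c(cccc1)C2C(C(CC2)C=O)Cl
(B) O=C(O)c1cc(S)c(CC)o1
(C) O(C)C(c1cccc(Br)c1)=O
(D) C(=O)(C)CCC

A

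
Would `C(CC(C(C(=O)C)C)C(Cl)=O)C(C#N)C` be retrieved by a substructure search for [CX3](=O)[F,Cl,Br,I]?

Yes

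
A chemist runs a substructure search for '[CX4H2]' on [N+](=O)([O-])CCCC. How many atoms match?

3

Check the 7 heavy atoms by environment: 3× C (H2, X4) → match; 1× C (H3, X4) → no; 1× N (charge +1, H0, X3) → no; 1× O (charge -1, H0, X1) → no; 1× O (H0, X1) → no.
That gives 3 matching atoms.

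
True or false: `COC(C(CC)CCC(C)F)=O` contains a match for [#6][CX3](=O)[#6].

False

The pattern [#6][CX3](=O)[#6] describes a carbonyl carbon (no H) flanked by two carbons — a ketone.
The closest candidate here is a methyl-ester group (-C(=O)OCH3), but one neighbour of the carbonyl carbon is O, not C. No other fragment satisfies the full query, so there is no match.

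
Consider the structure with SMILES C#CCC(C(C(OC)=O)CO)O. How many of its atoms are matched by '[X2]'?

Check the 12 heavy atoms by environment: 5× C (X4) → no; 3× O (X2) → match; 1× C (X3) → no; 1× O (X1) → no; 2× C (X2) → match.
Summing the matching environments: 3 + 2 = 5 matching atoms.

5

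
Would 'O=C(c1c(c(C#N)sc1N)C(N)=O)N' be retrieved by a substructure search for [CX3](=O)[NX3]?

Yes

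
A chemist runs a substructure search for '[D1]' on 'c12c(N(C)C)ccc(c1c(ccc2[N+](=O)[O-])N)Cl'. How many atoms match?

The query [D1] means: atom with exactly one heavy-atom neighbour (degree 1).
Check the 18 heavy atoms by environment: 6× c (aromatic, D3) → no; 4× c (aromatic, D2) → no; 1× N (D3) → no; 2× C (D1) → match; 1× Cl (D1) → match; 1× N (charge +1, D3) → no; 1× O (charge -1, D1) → match; 1× O (D1) → match; 1× N (D1) → match.
Summing the matching environments: 2 + 1 + 1 + 1 + 1 = 6 matching atoms.

6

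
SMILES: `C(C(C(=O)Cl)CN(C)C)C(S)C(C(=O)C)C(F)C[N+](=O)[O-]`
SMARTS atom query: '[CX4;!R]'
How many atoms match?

10

The query [CX4;!R] means: aliphatic carbon with four total connections, not in a ring.
Check the 21 heavy atoms by environment: 10× C (X4, acyclic) → match; 2× C (X3, acyclic) → no; 3× O (X1, acyclic) → no; 1× S (X2, acyclic) → no; 1× N (charge +1, X3, acyclic) → no; 1× O (charge -1, X1, acyclic) → no; 1× Cl (X1, acyclic) → no; 1× N (X3, acyclic) → no; 1× F (X1, acyclic) → no.
That gives 10 matching atoms.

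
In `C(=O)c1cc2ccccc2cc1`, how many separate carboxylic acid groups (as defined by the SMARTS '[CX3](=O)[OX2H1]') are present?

0

[CX3](=O)[OX2H1] is the SMARTS for a carboxylic acid: an sp2 carbon double-bonded to O and single-bonded to an -OH oxygen.
The molecule has an aldehyde (-CHO), but there is no singly-bonded oxygen on the carbonyl carbon; nothing else fits, so there are 0 matches.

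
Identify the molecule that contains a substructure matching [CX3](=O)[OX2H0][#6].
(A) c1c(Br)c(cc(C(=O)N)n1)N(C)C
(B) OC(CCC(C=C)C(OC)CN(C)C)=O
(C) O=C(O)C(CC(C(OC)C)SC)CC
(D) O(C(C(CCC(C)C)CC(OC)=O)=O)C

[CX3](=O)[OX2H0][#6] describes a carbonyl carbon bonded to an oxygen that is itself bonded to carbon (no H on that O) (an ester).
(A) has a primary amide (-C(=O)NH2) but the carbonyl is bonded to N, not to an O-C linkage.
(B) has a carboxylic acid group (-C(=O)OH) but the singly-bonded O carries H (OX2H1, not H0).
(C) has a carboxylic acid group (-C(=O)OH) but the singly-bonded O carries H (OX2H1, not H0).
(D) contains a methyl-ester group (-C(=O)OCH3), which satisfies every atom and bond constraint.
So the answer is (D).

D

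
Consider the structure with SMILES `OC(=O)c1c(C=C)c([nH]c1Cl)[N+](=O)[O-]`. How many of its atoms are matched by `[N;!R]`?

1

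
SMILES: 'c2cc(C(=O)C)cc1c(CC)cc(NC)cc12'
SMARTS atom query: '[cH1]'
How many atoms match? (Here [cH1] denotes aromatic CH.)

5

The query [cH1] means: aromatic carbon bearing exactly one hydrogen.
Check the 17 heavy atoms by environment: 5× c (aromatic, H0) → no; 5× c (aromatic, H1) → match; 1× C (H2) → no; 3× C (H3) → no; 1× C (H0) → no; 1× O (H0) → no; 1× N (H1) → no.
That gives 5 matching atoms.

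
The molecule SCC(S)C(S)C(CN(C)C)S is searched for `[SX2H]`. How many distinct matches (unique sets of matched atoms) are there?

[SX2H] is the SMARTS for a thiol: an aliphatic sulfur with two connections, one being H.
The molecule carries 4 separate instances of a thiol (-SH) meeting every constraint; each maps to a distinct set of atoms, giving 4 matches.

4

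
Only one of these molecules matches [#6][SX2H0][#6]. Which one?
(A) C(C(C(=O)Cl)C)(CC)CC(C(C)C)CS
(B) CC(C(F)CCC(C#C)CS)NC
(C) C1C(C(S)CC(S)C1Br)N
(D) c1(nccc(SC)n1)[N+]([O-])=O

D

[#6][SX2H0][#6] describes an aliphatic sulfur bridging two carbons with no H on the sulfur (a thioether).
(A) has a thiol (-SH) but the sulfur has H1, not H0 bridging two carbons.
(B) has a thiol (-SH) but the sulfur has H1, not H0 bridging two carbons.
(C) has a thiol (-SH) but the sulfur has H1, not H0 bridging two carbons.
(D) contains a methylthio ether (-SCH3), which satisfies every atom and bond constraint.
So the answer is (D).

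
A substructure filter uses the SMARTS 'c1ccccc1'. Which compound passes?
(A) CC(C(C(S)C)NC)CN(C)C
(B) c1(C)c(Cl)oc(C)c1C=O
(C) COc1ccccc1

C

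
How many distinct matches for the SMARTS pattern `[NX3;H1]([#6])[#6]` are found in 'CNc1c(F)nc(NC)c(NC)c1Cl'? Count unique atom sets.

[NX3;H1]([#6])[#6] is the SMARTS for a secondary amine: a trivalent nitrogen with one H, bonded to two carbons.
The molecule carries 3 separate instances of an N-methylamino group (-NHCH3) meeting every constraint; each maps to a distinct set of atoms, giving 3 matches.

3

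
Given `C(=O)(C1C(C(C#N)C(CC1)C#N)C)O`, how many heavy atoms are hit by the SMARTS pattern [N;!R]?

2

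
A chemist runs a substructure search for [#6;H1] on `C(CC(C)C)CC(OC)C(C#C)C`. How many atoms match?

The query [#6;H1] means: any carbon bearing exactly one hydrogen.
Check the 13 heavy atoms by environment: 3× C (H2) → no; 4× C (H1) → match; 4× C (H3) → no; 1× O (H0) → no; 1× C (H0) → no.
That gives 4 matching atoms.

4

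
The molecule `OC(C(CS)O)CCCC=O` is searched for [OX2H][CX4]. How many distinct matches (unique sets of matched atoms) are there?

2

[OX2H][CX4] is the SMARTS for an aliphatic alcohol: a hydroxyl oxygen bound to an sp3 (X4) carbon.
The molecule carries 2 separate instances of a hydroxyl group (-OH) meeting every constraint; each maps to a distinct set of atoms, giving 2 matches.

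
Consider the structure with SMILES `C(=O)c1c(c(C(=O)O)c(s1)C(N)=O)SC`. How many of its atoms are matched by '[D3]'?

Check the 15 heavy atoms by environment: 1× s (aromatic, D2) → no; 4× c (aromatic, D3) → match; 2× C (D3) → match; 4× O (D1) → no; 1× N (D1) → no; 1× C (D2) → no; 1× S (D2) → no; 1× C (D1) → no.
Summing the matching environments: 4 + 2 = 6 matching atoms.

6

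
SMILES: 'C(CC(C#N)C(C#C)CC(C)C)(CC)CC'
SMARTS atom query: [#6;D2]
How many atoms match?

6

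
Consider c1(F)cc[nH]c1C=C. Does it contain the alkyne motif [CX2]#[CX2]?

No

The pattern [CX2]#[CX2] describes a carbon-carbon triple bond — an alkyne.
The closest candidate here is a vinyl group (-CH=CH2), but the C=C is a double bond; both carbons are CX3, not CX2. No other fragment satisfies the full query, so there is no match.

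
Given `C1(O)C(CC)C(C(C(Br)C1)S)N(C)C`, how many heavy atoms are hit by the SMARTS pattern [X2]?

2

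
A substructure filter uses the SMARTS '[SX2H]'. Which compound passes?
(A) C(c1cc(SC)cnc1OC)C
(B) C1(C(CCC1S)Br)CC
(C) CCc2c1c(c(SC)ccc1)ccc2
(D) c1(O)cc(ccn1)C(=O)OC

B

[SX2H] describes an aliphatic sulfur with two connections, one being H (a thiol).
(A) has a methylthio ether (-SCH3) but the sulfur has H0 (bonded to two carbons), not H1.
(B) contains a thiol (-SH), which satisfies every atom and bond constraint.
(C) has a methylthio ether (-SCH3) but the sulfur has H0 (bonded to two carbons), not H1.
(D) has a hydroxyl group (-OH) but it is an -OH, not an -SH.
So the answer is (B).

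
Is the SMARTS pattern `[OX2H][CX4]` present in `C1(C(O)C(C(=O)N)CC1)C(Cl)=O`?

The pattern [OX2H][CX4] describes a hydroxyl oxygen bound to an sp3 (X4) carbon — an aliphatic alcohol.
The molecule carries a hydroxyl group (-OH), whose atoms satisfy every constraint of the query, so the pattern matches.

Yes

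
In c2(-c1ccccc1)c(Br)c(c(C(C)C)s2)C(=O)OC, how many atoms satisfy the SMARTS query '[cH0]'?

The query [cH0] means: aromatic carbon with no attached hydrogen (substituted or ring-fusion).
Check the 19 heavy atoms by environment: 1× s (aromatic, H0) → no; 5× c (aromatic, H0) → match; 1× C (H1) → no; 3× C (H3) → no; 1× Br (H0) → no; 1× C (H0) → no; 2× O (H0) → no; 5× c (aromatic, H1) → no.
That gives 5 matching atoms.

5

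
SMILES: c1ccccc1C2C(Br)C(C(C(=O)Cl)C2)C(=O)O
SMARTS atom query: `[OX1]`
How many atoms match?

2

The query [OX1] means: aliphatic oxygen with one total connection — typically a carbonyl =O or an oxide.
Check the 18 heavy atoms by environment: 5× C (X4) → no; 1× Br (X1) → no; 2× C (X3) → no; 2× O (X1) → match; 1× O (X2) → no; 6× c (aromatic, X3) → no; 1× Cl (X1) → no.
That gives 2 matching atoms.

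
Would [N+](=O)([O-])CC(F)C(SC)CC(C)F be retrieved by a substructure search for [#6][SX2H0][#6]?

The pattern [#6][SX2H0][#6] describes an aliphatic sulfur bridging two carbons with no H on the sulfur — a thioether.
The molecule carries a methylthio ether (-SCH3), whose atoms satisfy every constraint of the query, so the pattern matches.

Yes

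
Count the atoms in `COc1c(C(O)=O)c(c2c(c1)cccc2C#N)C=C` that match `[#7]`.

The query [#7] means: #7 matches any nitrogen atom regardless of aromaticity.
Check the 19 heavy atoms by environment: 10× c (aromatic) → no; 3× O → no; 5× C → no; 1× N → match.
That gives 1 matching atom.

1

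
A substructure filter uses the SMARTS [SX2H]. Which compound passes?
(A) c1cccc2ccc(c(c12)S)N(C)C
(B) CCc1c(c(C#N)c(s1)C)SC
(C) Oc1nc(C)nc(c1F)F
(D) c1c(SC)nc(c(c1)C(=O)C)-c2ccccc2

A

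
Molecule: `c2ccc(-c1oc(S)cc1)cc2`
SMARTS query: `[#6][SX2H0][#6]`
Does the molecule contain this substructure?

The pattern [#6][SX2H0][#6] describes an aliphatic sulfur bridging two carbons with no H on the sulfur — a thioether.
The closest candidate here is a thiol (-SH), but the sulfur has H1, not H0 bridging two carbons. No other fragment satisfies the full query, so there is no match.

No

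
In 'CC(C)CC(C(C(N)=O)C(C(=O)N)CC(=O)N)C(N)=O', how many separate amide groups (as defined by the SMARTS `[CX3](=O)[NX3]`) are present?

4

[CX3](=O)[NX3] is the SMARTS for an amide: a carbonyl carbon bonded to a trivalent nitrogen.
The molecule carries 4 separate instances of a primary amide (-C(=O)NH2) meeting every constraint; each maps to a distinct set of atoms, giving 4 matches.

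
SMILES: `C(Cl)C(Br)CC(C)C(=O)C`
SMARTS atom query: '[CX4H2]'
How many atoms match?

2

Check the 10 heavy atoms by environment: 2× C (H3, X4) → no; 2× C (H1, X4) → no; 2× C (H2, X4) → match; 1× Br (H0, X1) → no; 1× Cl (H0, X1) → no; 1× C (H0, X3) → no; 1× O (H0, X1) → no.
That gives 2 matching atoms.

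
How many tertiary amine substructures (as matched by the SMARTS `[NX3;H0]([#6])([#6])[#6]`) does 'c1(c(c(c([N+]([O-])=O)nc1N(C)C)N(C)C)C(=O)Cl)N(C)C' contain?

3

[NX3;H0]([#6])([#6])[#6] is the SMARTS for a tertiary amine: a trivalent nitrogen with no H, bonded to three carbons.
The molecule carries 3 separate instances of a dimethylamino group (-N(CH3)2) meeting every constraint; each maps to a distinct set of atoms, giving 3 matches.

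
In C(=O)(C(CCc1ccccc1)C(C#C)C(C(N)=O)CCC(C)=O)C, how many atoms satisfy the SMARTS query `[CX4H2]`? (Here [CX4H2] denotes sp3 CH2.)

4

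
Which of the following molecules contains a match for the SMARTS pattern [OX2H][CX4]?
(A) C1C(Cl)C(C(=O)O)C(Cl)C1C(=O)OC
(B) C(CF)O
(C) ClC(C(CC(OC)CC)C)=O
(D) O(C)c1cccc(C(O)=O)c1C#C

B

[OX2H][CX4] describes a hydroxyl oxygen bound to an sp3 (X4) carbon (an aliphatic alcohol).
(A) has a carboxylic acid group (-C(=O)OH) but the -OH is on a CX3 carbonyl carbon, not a CX4 carbon.
(B) contains a hydroxyl group (-OH), which satisfies every atom and bond constraint.
(C) has a methoxy ether (-OCH3) but the oxygen has H0 (ether), not H1.
(D) has a methoxy ether (-OCH3) but the oxygen has H0 (ether), not H1.
So the answer is (B).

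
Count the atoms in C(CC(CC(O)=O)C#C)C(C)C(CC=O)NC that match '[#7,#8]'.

Check the 17 heavy atoms by environment: 13× C → no; 1× N → match; 3× O → match.
Summing the matching environments: 1 + 3 = 4 matching atoms.

4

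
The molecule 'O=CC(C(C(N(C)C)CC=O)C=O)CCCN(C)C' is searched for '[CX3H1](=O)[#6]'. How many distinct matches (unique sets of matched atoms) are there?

[CX3H1](=O)[#6] is the SMARTS for an aldehyde: an sp2 carbon with one H, double-bonded to O and single-bonded to carbon.
The molecule carries 3 separate instances of an aldehyde (-CHO) meeting every constraint; each maps to a distinct set of atoms, giving 3 matches.

3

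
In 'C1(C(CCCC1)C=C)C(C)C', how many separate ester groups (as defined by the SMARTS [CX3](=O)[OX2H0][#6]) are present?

0

[CX3](=O)[OX2H0][#6] is the SMARTS for an ester: a carbonyl carbon bonded to an oxygen that is itself bonded to carbon (no H on that O).
No fragment in the molecule satisfies every constraint, giving 0 matches.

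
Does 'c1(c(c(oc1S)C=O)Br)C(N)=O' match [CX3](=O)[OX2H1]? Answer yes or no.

The pattern [CX3](=O)[OX2H1] describes an sp2 carbon double-bonded to O and single-bonded to an -OH oxygen — a carboxylic acid.
The closest candidate here is a primary amide (-C(=O)NH2), but the carbonyl is bonded to N, not to an -OH oxygen. No other fragment satisfies the full query, so there is no match.

No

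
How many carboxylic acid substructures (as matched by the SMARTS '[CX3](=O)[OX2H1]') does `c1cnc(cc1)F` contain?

0

[CX3](=O)[OX2H1] is the SMARTS for a carboxylic acid: an sp2 carbon double-bonded to O and single-bonded to an -OH oxygen.
No fragment in the molecule satisfies every constraint, giving 0 matches.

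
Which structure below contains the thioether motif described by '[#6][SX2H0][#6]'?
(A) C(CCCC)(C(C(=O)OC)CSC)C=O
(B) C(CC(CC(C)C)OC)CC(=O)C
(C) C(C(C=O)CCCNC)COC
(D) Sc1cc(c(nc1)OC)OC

A

[#6][SX2H0][#6] describes an aliphatic sulfur bridging two carbons with no H on the sulfur (a thioether).
(A) contains a methylthio ether (-SCH3), which satisfies every atom and bond constraint.
(B) has a methoxy ether (-OCH3) but the bridging atom is O, not S.
(C) has a methoxy ether (-OCH3) but the bridging atom is O, not S.
(D) has a methoxy ether (-OCH3) but the bridging atom is O, not S.
So the answer is (A).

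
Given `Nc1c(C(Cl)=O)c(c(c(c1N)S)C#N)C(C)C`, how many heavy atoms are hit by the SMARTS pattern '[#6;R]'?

Check the 17 heavy atoms by environment: 6× c (aromatic, in 6-ring) → match; 3× N (acyclic) → no; 5× C (acyclic) → no; 1× O (acyclic) → no; 1× Cl (acyclic) → no; 1× S (acyclic) → no.
That gives 6 matching atoms.

6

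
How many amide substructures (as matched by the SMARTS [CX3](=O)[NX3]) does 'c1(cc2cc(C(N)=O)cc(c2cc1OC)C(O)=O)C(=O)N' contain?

[CX3](=O)[NX3] is the SMARTS for an amide: a carbonyl carbon bonded to a trivalent nitrogen.
The molecule carries 2 separate instances of a primary amide (-C(=O)NH2) meeting every constraint; each maps to a distinct set of atoms, giving 2 matches.

2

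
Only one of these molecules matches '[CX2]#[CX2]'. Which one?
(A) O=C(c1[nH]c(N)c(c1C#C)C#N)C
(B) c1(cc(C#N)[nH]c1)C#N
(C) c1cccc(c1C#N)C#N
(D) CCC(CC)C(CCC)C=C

A

[CX2]#[CX2] describes a carbon-carbon triple bond (an alkyne).
(A) contains an ethynyl group (-C#CH), which satisfies every atom and bond constraint.
(B) has a nitrile (-C#N) but the triple bond is C#N, not C#C.
(C) has a nitrile (-C#N) but the triple bond is C#N, not C#C.
(D) has a vinyl group (-CH=CH2) but the C=C is a double bond; both carbons are CX3, not CX2.
So the answer is (A).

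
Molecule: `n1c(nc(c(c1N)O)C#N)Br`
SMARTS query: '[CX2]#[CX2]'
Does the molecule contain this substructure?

No

The pattern [CX2]#[CX2] describes a carbon-carbon triple bond — an alkyne.
The closest candidate here is a nitrile (-C#N), but the triple bond is C#N, not C#C. No other fragment satisfies the full query, so there is no match.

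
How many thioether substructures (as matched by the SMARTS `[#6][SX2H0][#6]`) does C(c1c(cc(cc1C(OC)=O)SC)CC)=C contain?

[#6][SX2H0][#6] is the SMARTS for a thioether: an aliphatic sulfur bridging two carbons with no H on the sulfur.
Exactly one fragment in the molecule meets all constraints, giving 1 match.

1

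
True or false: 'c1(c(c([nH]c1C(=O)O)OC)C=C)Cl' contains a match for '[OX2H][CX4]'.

False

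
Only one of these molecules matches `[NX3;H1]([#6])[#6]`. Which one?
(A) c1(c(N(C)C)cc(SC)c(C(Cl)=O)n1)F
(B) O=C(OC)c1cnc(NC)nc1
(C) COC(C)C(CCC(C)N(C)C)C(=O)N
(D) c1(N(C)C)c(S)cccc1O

[NX3;H1]([#6])[#6] describes a trivalent nitrogen with one H, bonded to two carbons (a secondary amine).
(A) has a dimethylamino group (-N(CH3)2) but the nitrogen has H0, not H1.
(B) contains an N-methylamino group (-NHCH3), which satisfies every atom and bond constraint.
(C) has a primary amide (-C(=O)NH2) but the -C(=O)NH2 nitrogen has H2, not H1.
(D) has a dimethylamino group (-N(CH3)2) but the nitrogen has H0, not H1.
So the answer is (B).

B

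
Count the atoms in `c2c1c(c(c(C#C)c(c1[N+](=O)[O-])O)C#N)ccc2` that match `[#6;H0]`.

8

Check the 18 heavy atoms by environment: 6× c (aromatic, H0) → match; 4× c (aromatic, H1) → no; 2× C (H0) → match; 1× C (H1) → no; 1× O (H1) → no; 1× N (charge +1, H0) → no; 1× O (charge -1, H0) → no; 1× O (H0) → no; 1× N (H0) → no.
Summing the matching environments: 6 + 2 = 8 matching atoms.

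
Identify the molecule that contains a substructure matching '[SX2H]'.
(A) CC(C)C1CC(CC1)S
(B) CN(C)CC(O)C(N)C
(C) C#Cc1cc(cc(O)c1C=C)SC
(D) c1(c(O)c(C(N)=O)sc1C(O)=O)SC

A

[SX2H] describes an aliphatic sulfur with two connections, one being H (a thiol).
(A) contains a thiol (-SH), which satisfies every atom and bond constraint.
(B) has a hydroxyl group (-OH) but it is an -OH, not an -SH.
(C) has a hydroxyl group (-OH) but it is an -OH, not an -SH.
(D) has a hydroxyl group (-OH) but it is an -OH, not an -SH.
So the answer is (A).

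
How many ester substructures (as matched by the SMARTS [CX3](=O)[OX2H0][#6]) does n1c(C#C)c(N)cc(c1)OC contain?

[CX3](=O)[OX2H0][#6] is the SMARTS for an ester: a carbonyl carbon bonded to an oxygen that is itself bonded to carbon (no H on that O).
The molecule has a methoxy ether (-OCH3), but the ether oxygen is not adjacent to a C=O carbon; nothing else fits, so there are 0 matches.

0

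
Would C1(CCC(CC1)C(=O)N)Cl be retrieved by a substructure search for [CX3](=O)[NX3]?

Yes

The pattern [CX3](=O)[NX3] describes a carbonyl carbon bonded to a trivalent nitrogen — an amide.
The molecule carries a primary amide (-C(=O)NH2), whose atoms satisfy every constraint of the query, so the pattern matches.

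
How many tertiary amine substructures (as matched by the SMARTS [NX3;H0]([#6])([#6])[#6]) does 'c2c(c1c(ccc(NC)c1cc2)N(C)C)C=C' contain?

[NX3;H0]([#6])([#6])[#6] is the SMARTS for a tertiary amine: a trivalent nitrogen with no H, bonded to three carbons.
Exactly one fragment in the molecule meets all constraints, giving 1 match.

1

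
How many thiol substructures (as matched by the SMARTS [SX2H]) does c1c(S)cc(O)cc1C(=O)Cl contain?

1

[SX2H] is the SMARTS for a thiol: an aliphatic sulfur with two connections, one being H.
Exactly one fragment in the molecule meets all constraints, giving 1 match.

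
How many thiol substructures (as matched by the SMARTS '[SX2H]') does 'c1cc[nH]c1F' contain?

0

[SX2H] is the SMARTS for a thiol: an aliphatic sulfur with two connections, one being H.
No fragment in the molecule satisfies every constraint, giving 0 matches.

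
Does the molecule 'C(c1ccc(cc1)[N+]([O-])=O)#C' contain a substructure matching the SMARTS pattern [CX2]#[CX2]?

Yes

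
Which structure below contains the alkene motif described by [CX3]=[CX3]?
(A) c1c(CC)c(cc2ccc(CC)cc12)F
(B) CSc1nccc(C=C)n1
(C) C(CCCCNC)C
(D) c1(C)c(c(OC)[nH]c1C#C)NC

B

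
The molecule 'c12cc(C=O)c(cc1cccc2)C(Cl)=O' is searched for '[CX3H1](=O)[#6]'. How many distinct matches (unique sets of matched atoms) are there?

1

[CX3H1](=O)[#6] is the SMARTS for an aldehyde: an sp2 carbon with one H, double-bonded to O and single-bonded to carbon.
Exactly one fragment in the molecule meets all constraints, giving 1 match.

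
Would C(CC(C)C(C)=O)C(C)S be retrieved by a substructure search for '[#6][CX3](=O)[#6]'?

Yes

The pattern [#6][CX3](=O)[#6] describes a carbonyl carbon (no H) flanked by two carbons — a ketone.
The molecule carries an acetyl/ketone group (-C(=O)CH3), whose atoms satisfy every constraint of the query, so the pattern matches.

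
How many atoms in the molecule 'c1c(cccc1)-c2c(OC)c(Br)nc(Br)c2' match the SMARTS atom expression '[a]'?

The query [a] means: a matches any aromatic atom.
Check the 16 heavy atoms by environment: 1× n (aromatic) → match; 11× c (aromatic) → match; 2× Br → no; 1× O → no; 1× C → no.
Summing the matching environments: 1 + 11 = 12 matching atoms.

12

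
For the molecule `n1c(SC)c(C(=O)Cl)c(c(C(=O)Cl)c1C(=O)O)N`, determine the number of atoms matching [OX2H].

1

The query [OX2H] means: aliphatic oxygen with two connections, one of which is H — an -OH oxygen.
Check the 18 heavy atoms by environment: 1× n (aromatic, H0, X2) → no; 5× c (aromatic, H0, X3) → no; 1× N (H2, X3) → no; 1× S (H0, X2) → no; 1× C (H3, X4) → no; 3× C (H0, X3) → no; 3× O (H0, X1) → no; 1× O (H1, X2) → match; 2× Cl (H0, X1) → no.
That gives 1 matching atom.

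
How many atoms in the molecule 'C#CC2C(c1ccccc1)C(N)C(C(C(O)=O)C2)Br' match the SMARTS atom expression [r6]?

12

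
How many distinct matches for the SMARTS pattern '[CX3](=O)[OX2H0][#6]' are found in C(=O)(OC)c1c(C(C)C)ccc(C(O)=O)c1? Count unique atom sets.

[CX3](=O)[OX2H0][#6] is the SMARTS for an ester: a carbonyl carbon bonded to an oxygen that is itself bonded to carbon (no H on that O).
Exactly one fragment in the molecule meets all constraints, giving 1 match.

1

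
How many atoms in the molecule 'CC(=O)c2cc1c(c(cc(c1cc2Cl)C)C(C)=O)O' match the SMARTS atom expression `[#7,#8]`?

3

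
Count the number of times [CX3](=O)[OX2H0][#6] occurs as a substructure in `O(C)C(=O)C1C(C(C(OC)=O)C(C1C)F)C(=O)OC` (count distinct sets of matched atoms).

3

[CX3](=O)[OX2H0][#6] is the SMARTS for an ester: a carbonyl carbon bonded to an oxygen that is itself bonded to carbon (no H on that O).
The molecule carries 3 separate instances of a methyl-ester group (-C(=O)OCH3) meeting every constraint; each maps to a distinct set of atoms, giving 3 matches.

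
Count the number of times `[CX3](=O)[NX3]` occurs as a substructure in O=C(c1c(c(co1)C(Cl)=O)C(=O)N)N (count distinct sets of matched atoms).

[CX3](=O)[NX3] is the SMARTS for an amide: a carbonyl carbon bonded to a trivalent nitrogen.
The molecule carries 2 separate instances of a primary amide (-C(=O)NH2) meeting every constraint; each maps to a distinct set of atoms, giving 2 matches.

2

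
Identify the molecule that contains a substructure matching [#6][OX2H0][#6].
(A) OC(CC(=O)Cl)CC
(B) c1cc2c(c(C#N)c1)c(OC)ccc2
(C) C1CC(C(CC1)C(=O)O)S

[#6][OX2H0][#6] describes an aliphatic oxygen bridging two carbons with no H on the oxygen (an ether).
(A) has a hydroxyl group (-OH) but the oxygen has H1, not H0 bridging two carbons.
(B) contains a methoxy ether (-OCH3), which satisfies every atom and bond constraint.
(C) has a carboxylic acid group (-C(=O)OH) but the -OH oxygen has H1; the =O is OX1, not OX2.
So the answer is (B).

B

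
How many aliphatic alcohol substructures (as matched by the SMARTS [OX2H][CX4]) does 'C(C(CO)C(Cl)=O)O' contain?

[OX2H][CX4] is the SMARTS for an aliphatic alcohol: a hydroxyl oxygen bound to an sp3 (X4) carbon.
The molecule carries 2 separate instances of a hydroxyl group (-OH) meeting every constraint; each maps to a distinct set of atoms, giving 2 matches.

2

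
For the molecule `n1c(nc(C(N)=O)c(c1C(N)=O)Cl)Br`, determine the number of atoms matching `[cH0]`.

The query [cH0] means: aromatic carbon with no attached hydrogen (substituted or ring-fusion).
Check the 14 heavy atoms by environment: 2× n (aromatic, H0) → no; 4× c (aromatic, H0) → match; 1× Cl (H0) → no; 2× C (H0) → no; 2× O (H0) → no; 2× N (H2) → no; 1× Br (H0) → no.
That gives 4 matching atoms.

4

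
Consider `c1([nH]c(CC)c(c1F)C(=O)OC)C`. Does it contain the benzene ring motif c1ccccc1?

No

The pattern c1ccccc1 describes six aromatic carbons in a ring — a benzene ring.
The closest candidate here is a methyl group (-CH3), but no six-membered all-carbon aromatic ring is present. No other fragment satisfies the full query, so there is no match.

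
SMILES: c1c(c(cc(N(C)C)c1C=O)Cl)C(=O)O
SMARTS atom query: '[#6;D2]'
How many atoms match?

3

The query [#6;D2] means: any carbon bonded to exactly two heavy atoms.
Check the 15 heavy atoms by environment: 4× c (aromatic, D3) → no; 2× c (aromatic, D2) → match; 1× Cl (D1) → no; 1× C (D2) → match; 3× O (D1) → no; 1× C (D3) → no; 1× N (D3) → no; 2× C (D1) → no.
Summing the matching environments: 2 + 1 = 3 matching atoms.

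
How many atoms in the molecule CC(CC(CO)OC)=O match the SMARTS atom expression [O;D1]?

2

The query [O;D1] means: aliphatic oxygen bonded to exactly one heavy atom.
Check the 9 heavy atoms by environment: 2× C (D2) → no; 2× C (D3) → no; 1× O (D2) → no; 2× C (D1) → no; 2× O (D1) → match.
That gives 2 matching atoms.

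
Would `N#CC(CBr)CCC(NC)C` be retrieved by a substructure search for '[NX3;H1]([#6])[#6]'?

The pattern [NX3;H1]([#6])[#6] describes a trivalent nitrogen with one H, bonded to two carbons — a secondary amine.
The molecule carries an N-methylamino group (-NHCH3), whose atoms satisfy every constraint of the query, so the pattern matches.

Yes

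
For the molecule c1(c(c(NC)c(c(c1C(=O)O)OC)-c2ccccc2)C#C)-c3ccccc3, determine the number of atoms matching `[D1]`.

5

Check the 27 heavy atoms by environment: 8× c (aromatic, D3) → no; 10× c (aromatic, D2) → no; 1× C (D3) → no; 2× O (D1) → match; 1× C (D2) → no; 3× C (D1) → match; 1× O (D2) → no; 1× N (D2) → no.
Summing the matching environments: 2 + 3 = 5 matching atoms.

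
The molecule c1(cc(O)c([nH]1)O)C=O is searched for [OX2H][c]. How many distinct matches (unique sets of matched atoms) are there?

2

[OX2H][c] is the SMARTS for a phenol: a hydroxyl oxygen attached to an aromatic carbon.
The molecule carries 2 separate instances of a hydroxyl group (-OH) meeting every constraint; each maps to a distinct set of atoms, giving 2 matches.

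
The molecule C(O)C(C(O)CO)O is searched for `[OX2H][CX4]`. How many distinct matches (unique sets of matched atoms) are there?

[OX2H][CX4] is the SMARTS for an aliphatic alcohol: a hydroxyl oxygen bound to an sp3 (X4) carbon.
The molecule carries 4 separate instances of a hydroxyl group (-OH) meeting every constraint; each maps to a distinct set of atoms, giving 4 matches.

4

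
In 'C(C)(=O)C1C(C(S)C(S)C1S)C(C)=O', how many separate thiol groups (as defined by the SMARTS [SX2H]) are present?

[SX2H] is the SMARTS for a thiol: an aliphatic sulfur with two connections, one being H.
The molecule carries 3 separate instances of a thiol (-SH) meeting every constraint; each maps to a distinct set of atoms, giving 3 matches.

3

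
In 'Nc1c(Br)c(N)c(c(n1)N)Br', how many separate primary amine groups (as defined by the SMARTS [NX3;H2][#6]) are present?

3

[NX3;H2][#6] is the SMARTS for a primary amine: a trivalent nitrogen with two H attached to carbon.
The molecule carries 3 separate instances of a primary amino group (-NH2) meeting every constraint; each maps to a distinct set of atoms, giving 3 matches.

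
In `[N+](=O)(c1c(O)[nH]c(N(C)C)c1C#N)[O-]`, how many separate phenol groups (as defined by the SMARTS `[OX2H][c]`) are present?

1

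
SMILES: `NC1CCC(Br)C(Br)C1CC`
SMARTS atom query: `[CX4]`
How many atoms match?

8

Check the 11 heavy atoms by environment: 8× C (X4) → match; 1× N (X3) → no; 2× Br (X1) → no.
That gives 8 matching atoms.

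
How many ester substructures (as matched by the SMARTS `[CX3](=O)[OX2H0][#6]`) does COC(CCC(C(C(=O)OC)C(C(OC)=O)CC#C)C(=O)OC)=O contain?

[CX3](=O)[OX2H0][#6] is the SMARTS for an ester: a carbonyl carbon bonded to an oxygen that is itself bonded to carbon (no H on that O).
The molecule carries 4 separate instances of a methyl-ester group (-C(=O)OCH3) meeting every constraint; each maps to a distinct set of atoms, giving 4 matches.

4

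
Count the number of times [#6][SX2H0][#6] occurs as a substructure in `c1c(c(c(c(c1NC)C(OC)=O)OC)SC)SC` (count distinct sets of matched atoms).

2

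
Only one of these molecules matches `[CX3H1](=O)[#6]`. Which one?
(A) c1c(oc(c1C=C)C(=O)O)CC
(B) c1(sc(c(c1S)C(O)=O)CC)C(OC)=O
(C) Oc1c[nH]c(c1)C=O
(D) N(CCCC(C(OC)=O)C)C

[CX3H1](=O)[#6] describes an sp2 carbon with one H, double-bonded to O and single-bonded to carbon (an aldehyde).
(A) has a carboxylic acid group (-C(=O)OH) but the carbonyl carbon has H0 and is bonded to O, not H1.
(B) has a carboxylic acid group (-C(=O)OH) but the carbonyl carbon has H0 and is bonded to O, not H1.
(C) contains an aldehyde (-CHO), which satisfies every atom and bond constraint.
(D) has a methyl-ester group (-C(=O)OCH3) but the carbonyl carbon has H0, not H1.
So the answer is (C).

C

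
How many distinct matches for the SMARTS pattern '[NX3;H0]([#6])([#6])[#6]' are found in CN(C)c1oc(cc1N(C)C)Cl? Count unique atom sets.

2

[NX3;H0]([#6])([#6])[#6] is the SMARTS for a tertiary amine: a trivalent nitrogen with no H, bonded to three carbons.
The molecule carries 2 separate instances of a dimethylamino group (-N(CH3)2) meeting every constraint; each maps to a distinct set of atoms, giving 2 matches.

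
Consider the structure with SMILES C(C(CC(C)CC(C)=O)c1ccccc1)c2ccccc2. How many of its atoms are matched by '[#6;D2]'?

13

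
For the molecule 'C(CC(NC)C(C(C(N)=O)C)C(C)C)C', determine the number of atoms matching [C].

12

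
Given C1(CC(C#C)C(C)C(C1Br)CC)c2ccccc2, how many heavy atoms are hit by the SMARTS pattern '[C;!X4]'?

2

The query [C;!X4] means: aliphatic carbon that does not have four total connections.
Check the 18 heavy atoms by environment: 9× C (X4) → no; 1× Br (X1) → no; 6× c (aromatic, X3) → no; 2× C (X2) → match.
That gives 2 matching atoms.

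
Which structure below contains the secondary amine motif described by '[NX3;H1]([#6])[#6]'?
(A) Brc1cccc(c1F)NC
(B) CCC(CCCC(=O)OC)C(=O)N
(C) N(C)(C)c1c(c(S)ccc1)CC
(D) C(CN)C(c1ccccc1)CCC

[NX3;H1]([#6])[#6] describes a trivalent nitrogen with one H, bonded to two carbons (a secondary amine).
(A) contains an N-methylamino group (-NHCH3), which satisfies every atom and bond constraint.
(B) has a primary amide (-C(=O)NH2) but the -C(=O)NH2 nitrogen has H2, not H1.
(C) has a dimethylamino group (-N(CH3)2) but the nitrogen has H0, not H1.
(D) has a primary amino group (-NH2) but the nitrogen has H2 and only one carbon neighbour.
So the answer is (A).

A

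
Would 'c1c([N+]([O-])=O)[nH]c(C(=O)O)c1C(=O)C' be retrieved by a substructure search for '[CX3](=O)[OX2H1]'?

Yes

The pattern [CX3](=O)[OX2H1] describes an sp2 carbon double-bonded to O and single-bonded to an -OH oxygen — a carboxylic acid.
The molecule carries a carboxylic acid group (-C(=O)OH), whose atoms satisfy every constraint of the query, so the pattern matches.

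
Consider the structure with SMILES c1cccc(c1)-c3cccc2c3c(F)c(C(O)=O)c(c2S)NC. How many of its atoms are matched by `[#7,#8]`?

3

The query [#7,#8] means: nitrogen or oxygen (comma = OR).
Check the 23 heavy atoms by environment: 16× c (aromatic) → no; 1× F → no; 2× C → no; 2× O → match; 1× S → no; 1× N → match.
Summing the matching environments: 2 + 1 = 3 matching atoms.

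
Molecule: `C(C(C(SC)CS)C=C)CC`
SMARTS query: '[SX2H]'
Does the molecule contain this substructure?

Yes

The pattern [SX2H] describes an aliphatic sulfur with two connections, one being H — a thiol.
The molecule carries a thiol (-SH), whose atoms satisfy every constraint of the query, so the pattern matches.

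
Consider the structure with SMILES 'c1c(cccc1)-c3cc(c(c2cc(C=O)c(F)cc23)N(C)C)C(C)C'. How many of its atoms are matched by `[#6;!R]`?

6

The query [#6;!R] means: carbon not in any ring.
Check the 25 heavy atoms by environment: 16× c (aromatic, in 6-ring) → no; 1× F (acyclic) → no; 6× C (acyclic) → match; 1× N (acyclic) → no; 1× O (acyclic) → no.
That gives 6 matching atoms.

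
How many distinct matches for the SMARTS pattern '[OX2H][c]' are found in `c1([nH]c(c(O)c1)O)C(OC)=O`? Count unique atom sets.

2

[OX2H][c] is the SMARTS for a phenol: a hydroxyl oxygen attached to an aromatic carbon.
The molecule carries 2 separate instances of a hydroxyl group (-OH) meeting every constraint; each maps to a distinct set of atoms, giving 2 matches.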